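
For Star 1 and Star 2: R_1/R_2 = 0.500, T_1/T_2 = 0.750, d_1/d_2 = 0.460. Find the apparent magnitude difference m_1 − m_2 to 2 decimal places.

1.07

L_1/L_2 = (0.500)²(0.750)⁴ = 0.07910.
F_1/F_2 = (L_1/L_2)/(d_1/d_2)² = 0.07910/0.2116 = 0.3738.
m_1 − m_2 = −2.5 log₁₀(0.3738) = 1.07.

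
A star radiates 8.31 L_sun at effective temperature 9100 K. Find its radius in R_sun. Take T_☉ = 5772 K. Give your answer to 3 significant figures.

1.16 R_sun

R/R_☉ = √(L/L_☉) / (T/T_☉)² = √(8.31) / (1.577)²
       = 2.883 / 2.486 = 1.160.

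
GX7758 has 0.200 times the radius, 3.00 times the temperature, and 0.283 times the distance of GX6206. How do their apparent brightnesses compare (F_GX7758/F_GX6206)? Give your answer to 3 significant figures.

40.5

L_GX7758/L_GX6206 = (R_GX7758/R_GX6206)²(T_GX7758/T_GX6206)⁴ = (0.200)² × (3.00)⁴ = 3.240.
F_GX7758/F_GX6206 = (L_GX7758/L_GX6206)/(d_GX7758/d_GX6206)² = 3.240 / (0.283)² = 40.45.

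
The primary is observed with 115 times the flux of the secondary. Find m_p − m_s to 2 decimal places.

m_p − m_s = −2.5 log₁₀(F_p/F_s) = −2.5 log₁₀(115) = −2.5 × (2.061) = -5.152.

-5.15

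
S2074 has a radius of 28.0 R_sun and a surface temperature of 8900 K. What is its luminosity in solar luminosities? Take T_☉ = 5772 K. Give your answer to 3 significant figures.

L/L_☉ = (R/R_☉)² (T/T_☉)⁴ = (28.0)² × (8900/5772)⁴
       = 784.0 × (1.542)⁴ = 784.0 × 5.653 = 4432.

4.43×10^3 solar luminosities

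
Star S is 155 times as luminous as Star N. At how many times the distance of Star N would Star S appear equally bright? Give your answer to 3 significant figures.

12.4

Equal flux requires L_S/d_S² = L_N/d_N², so d_S/d_N = √(L_S/L_N)
= √(155) = 12.45.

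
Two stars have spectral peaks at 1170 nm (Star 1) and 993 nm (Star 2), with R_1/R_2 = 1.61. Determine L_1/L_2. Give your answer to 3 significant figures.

1.34

Wien's law gives T ∝ 1/λ_max, so T_1/T_2 = λ_2/λ_1 = 993/1170 = 0.8487.
Then L ∝ R²T⁴ gives L_1/L_2 = (1.61)² × (0.8487)⁴ = 2.592 × 0.5189 = 1.345.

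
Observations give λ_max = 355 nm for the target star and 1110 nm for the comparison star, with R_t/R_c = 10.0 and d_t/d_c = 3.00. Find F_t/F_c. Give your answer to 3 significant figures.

1.06×10^3

Wien's law: T_t/T_c = λ_c/λ_t = 1110/355 = 3.127.
L_t/L_c = (R_t/R_c)²(T_t/T_c)⁴ = (10.0)²(3.127)⁴ = 9558.
F_t/F_c = (L_t/L_c)/(d_t/d_c)² = 9558/(3.00)² = 1062.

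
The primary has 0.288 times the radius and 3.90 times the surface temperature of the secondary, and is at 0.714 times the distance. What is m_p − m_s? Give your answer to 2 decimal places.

L_p/L_s = (0.288)²(3.90)⁴ = 19.19.
F_p/F_s = (L_p/L_s)/(d_p/d_s)² = 19.19/0.5098 = 37.64.
m_p − m_s = −2.5 log₁₀(37.64) = -3.94.

-3.94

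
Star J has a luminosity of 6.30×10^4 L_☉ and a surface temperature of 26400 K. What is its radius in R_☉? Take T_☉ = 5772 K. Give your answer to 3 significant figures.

R/R_☉ = √(L/L_☉) / (T/T_☉)² = √(6.30×10^4) / (4.574)²
       = 251.0 / 20.92 = 12.00.

12.0 R_☉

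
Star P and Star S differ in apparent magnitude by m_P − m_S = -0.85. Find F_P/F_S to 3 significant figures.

2.19

F_P/F_S = 10^(−(m_P − m_S)/2.5) = 10^(0.85/2.5) = 10^0.340 = 2.188.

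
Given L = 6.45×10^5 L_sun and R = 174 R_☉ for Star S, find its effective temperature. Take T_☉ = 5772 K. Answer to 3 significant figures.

T/T_☉ = (L/L_☉)^(1/4) / (R/R_☉)^(1/2)
T = 5772 × (6.45×10^5)^(1/4) / √(174) = 5772 × 28.34 / 13.19 = 1.240×10^4 K.

1.24×10^4 K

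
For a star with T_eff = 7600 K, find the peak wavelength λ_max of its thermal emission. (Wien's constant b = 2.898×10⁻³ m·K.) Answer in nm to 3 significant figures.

λ_max = b/T = 2.898×10⁻³ / 7600 = 3.81×10^-7 m = 381.3 nm.

381 nm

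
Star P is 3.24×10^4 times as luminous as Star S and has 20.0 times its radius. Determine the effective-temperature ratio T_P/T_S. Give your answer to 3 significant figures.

L ∝ R²T⁴ gives T ∝ (L/R²)^(1/4), so
T_P/T_S = (3.24×10^4 / 20.0²)^(1/4) = (81.00)^(1/4) = 3.000.

3.00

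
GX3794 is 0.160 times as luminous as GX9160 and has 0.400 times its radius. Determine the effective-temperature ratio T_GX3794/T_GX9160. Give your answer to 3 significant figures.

1.00

L ∝ R²T⁴ gives T ∝ (L/R²)^(1/4), so
T_GX3794/T_GX9160 = (0.160 / 0.400²)^(1/4) = (1.000)^(1/4) = 1.000.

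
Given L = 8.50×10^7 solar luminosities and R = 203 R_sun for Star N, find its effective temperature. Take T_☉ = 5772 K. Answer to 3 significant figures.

3.89×10^4 K

T/T_☉ = (L/L_☉)^(1/4) / (R/R_☉)^(1/2)
T = 5772 × (8.50×10^7)^(1/4) / √(203) = 5772 × 96.02 / 14.25 = 3.890×10^4 K.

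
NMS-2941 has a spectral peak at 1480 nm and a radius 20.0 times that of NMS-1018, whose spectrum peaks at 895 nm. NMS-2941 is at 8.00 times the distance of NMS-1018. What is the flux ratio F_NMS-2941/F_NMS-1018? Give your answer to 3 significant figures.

0.836

Wien's law: T_NMS-2941/T_NMS-1018 = λ_NMS-1018/λ_NMS-2941 = 895/1480 = 0.6047.
L_NMS-2941/L_NMS-1018 = (R_NMS-2941/R_NMS-1018)²(T_NMS-2941/T_NMS-1018)⁴ = (20.0)²(0.6047)⁴ = 53.49.
F_NMS-2941/F_NMS-1018 = (L_NMS-2941/L_NMS-1018)/(d_NMS-2941/d_NMS-1018)² = 53.49/(8.00)² = 0.8358.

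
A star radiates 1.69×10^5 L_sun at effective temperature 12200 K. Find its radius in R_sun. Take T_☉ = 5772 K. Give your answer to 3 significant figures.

92.0 R_sun

R/R_☉ = √(L/L_☉) / (T/T_☉)² = √(1.69×10^5) / (2.114)²
       = 411.1 / 4.468 = 92.02.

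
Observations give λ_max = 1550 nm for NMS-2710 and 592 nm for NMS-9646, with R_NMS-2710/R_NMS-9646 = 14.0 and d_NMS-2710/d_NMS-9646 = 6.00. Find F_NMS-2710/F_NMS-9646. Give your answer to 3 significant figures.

0.116

Wien's law: T_NMS-2710/T_NMS-9646 = λ_NMS-9646/λ_NMS-2710 = 592/1550 = 0.3819.
L_NMS-2710/L_NMS-9646 = (R_NMS-2710/R_NMS-9646)²(T_NMS-2710/T_NMS-9646)⁴ = (14.0)²(0.3819)⁴ = 4.171.
F_NMS-2710/F_NMS-9646 = (L_NMS-2710/L_NMS-9646)/(d_NMS-2710/d_NMS-9646)² = 4.171/(6.00)² = 0.1159.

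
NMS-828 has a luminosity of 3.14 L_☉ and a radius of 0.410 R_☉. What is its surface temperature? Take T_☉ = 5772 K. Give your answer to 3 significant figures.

T/T_☉ = (L/L_☉)^(1/4) / (R/R_☉)^(1/2)
T = 5772 × (3.14)^(1/4) / √(0.410) = 5772 × 1.331 / 0.6403 = 1.200×10^4 K.

1.20×10^4 K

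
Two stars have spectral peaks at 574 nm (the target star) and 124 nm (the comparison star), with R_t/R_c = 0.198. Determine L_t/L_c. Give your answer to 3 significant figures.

Wien's law gives T ∝ 1/λ_max, so T_t/T_c = λ_c/λ_t = 124/574 = 0.2160.
Then L ∝ R²T⁴ gives L_t/L_c = (0.198)² × (0.2160)⁴ = 0.03920 × 0.002178 = 8.538×10^-5.

8.54×10^-5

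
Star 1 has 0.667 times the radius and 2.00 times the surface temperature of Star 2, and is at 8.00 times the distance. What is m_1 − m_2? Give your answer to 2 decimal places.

L_1/L_2 = (0.667)²(2.00)⁴ = 7.118.
F_1/F_2 = (L_1/L_2)/(d_1/d_2)² = 7.118/64.00 = 0.1112.
m_1 − m_2 = −2.5 log₁₀(0.1112) = 2.38.

2.38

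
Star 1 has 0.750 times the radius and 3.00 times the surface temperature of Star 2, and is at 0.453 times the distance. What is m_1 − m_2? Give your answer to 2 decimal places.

L_1/L_2 = (0.750)²(3.00)⁴ = 45.56.
F_1/F_2 = (L_1/L_2)/(d_1/d_2)² = 45.56/0.2052 = 222.0.
m_1 − m_2 = −2.5 log₁₀(222.0) = -5.87.

-5.87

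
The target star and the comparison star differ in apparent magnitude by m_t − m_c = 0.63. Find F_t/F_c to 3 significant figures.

0.560

F_t/F_c = 10^(−(m_t − m_c)/2.5) = 10^(-0.63/2.5) = 10^-0.252 = 0.5598.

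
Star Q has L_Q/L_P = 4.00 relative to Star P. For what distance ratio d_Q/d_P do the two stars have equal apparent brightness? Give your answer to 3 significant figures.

2.00

Equal flux requires L_Q/d_Q² = L_P/d_P², so d_Q/d_P = √(L_Q/L_P)
= √(4.00) = 2.000.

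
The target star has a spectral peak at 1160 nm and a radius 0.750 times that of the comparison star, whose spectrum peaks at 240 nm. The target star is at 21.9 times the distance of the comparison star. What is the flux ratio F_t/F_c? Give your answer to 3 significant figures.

Wien's law: T_t/T_c = λ_c/λ_t = 240/1160 = 0.2069.
L_t/L_c = (R_t/R_c)²(T_t/T_c)⁴ = (0.750)²(0.2069)⁴ = 0.001031.
F_t/F_c = (L_t/L_c)/(d_t/d_c)² = 0.001031/(21.9)² = 2.149×10^-6.

2.15×10^-6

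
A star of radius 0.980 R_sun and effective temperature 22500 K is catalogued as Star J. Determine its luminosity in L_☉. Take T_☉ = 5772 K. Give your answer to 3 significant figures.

222 L_☉

L/L_☉ = (R/R_☉)² (T/T_☉)⁴ = (0.980)² × (22500/5772)⁴
       = 0.9604 × (3.898)⁴ = 0.9604 × 230.9 = 221.8.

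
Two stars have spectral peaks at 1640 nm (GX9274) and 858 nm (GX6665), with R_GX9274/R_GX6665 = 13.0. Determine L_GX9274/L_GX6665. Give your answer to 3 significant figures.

Wien's law gives T ∝ 1/λ_max, so T_GX9274/T_GX6665 = λ_GX6665/λ_GX9274 = 858/1640 = 0.5232.
Then L ∝ R²T⁴ gives L_GX9274/L_GX6665 = (13.0)² × (0.5232)⁴ = 169.0 × 0.07492 = 12.66.

12.7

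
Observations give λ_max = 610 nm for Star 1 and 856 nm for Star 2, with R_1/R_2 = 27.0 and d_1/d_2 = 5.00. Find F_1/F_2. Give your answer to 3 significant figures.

113

Wien's law: T_1/T_2 = λ_2/λ_1 = 856/610 = 1.403.
L_1/L_2 = (R_1/R_2)²(T_1/T_2)⁴ = (27.0)²(1.403)⁴ = 2827.
F_1/F_2 = (L_1/L_2)/(d_1/d_2)² = 2827/(5.00)² = 113.1.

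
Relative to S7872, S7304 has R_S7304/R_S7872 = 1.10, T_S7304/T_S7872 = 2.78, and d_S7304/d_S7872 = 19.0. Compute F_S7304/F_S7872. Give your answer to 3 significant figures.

L_S7304/L_S7872 = (R_S7304/R_S7872)²(T_S7304/T_S7872)⁴ = (1.10)² × (2.78)⁴ = 72.27.
F_S7304/F_S7872 = (L_S7304/L_S7872)/(d_S7304/d_S7872)² = 72.27 / (19.0)² = 0.2002.

0.200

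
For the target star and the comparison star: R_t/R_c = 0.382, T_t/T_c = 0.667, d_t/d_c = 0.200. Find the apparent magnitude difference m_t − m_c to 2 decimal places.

0.35

L_t/L_c = (0.382)²(0.667)⁴ = 0.02888.
F_t/F_c = (L_t/L_c)/(d_t/d_c)² = 0.02888/0.04000 = 0.7221.
m_t − m_c = −2.5 log₁₀(0.7221) = 0.35.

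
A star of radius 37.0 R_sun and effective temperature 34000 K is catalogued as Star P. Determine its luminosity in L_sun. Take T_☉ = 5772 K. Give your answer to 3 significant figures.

L/L_☉ = (R/R_☉)² (T/T_☉)⁴ = (37.0)² × (34000/5772)⁴
       = 1369 × (5.891)⁴ = 1369 × 1204 = 1.648×10^6.

1.65×10^6 L_sun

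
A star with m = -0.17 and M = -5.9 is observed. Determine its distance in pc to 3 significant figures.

m − M = 5 log₁₀(d/10 pc)
-0.17 − (-5.9) = 5.73 = 5 log₁₀(d/10)
d = 10 × 10^(5.73/5) = 10 × 10^1.146 = 140.0 pc.

140 pc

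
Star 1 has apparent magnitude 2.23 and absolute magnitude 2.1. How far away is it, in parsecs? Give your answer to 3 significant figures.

10.6 pc

m − M = 5 log₁₀(d/10 pc)
2.23 − (2.1) = 0.13 = 5 log₁₀(d/10)
d = 10 × 10^(0.13/5) = 10 × 10^0.026 = 10.62 pc.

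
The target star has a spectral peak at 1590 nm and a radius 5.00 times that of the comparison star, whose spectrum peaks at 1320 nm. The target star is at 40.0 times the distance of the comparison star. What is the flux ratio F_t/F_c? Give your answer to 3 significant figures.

Wien's law: T_t/T_c = λ_c/λ_t = 1320/1590 = 0.8302.
L_t/L_c = (R_t/R_c)²(T_t/T_c)⁴ = (5.00)²(0.8302)⁴ = 11.88.
F_t/F_c = (L_t/L_c)/(d_t/d_c)² = 11.88/(40.0)² = 0.007422.

0.00742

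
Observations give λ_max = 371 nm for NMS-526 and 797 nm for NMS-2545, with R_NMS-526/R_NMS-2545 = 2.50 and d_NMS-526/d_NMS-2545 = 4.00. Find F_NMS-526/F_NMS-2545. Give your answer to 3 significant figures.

8.32

Wien's law: T_NMS-526/T_NMS-2545 = λ_NMS-2545/λ_NMS-526 = 797/371 = 2.148.
L_NMS-526/L_NMS-2545 = (R_NMS-526/R_NMS-2545)²(T_NMS-526/T_NMS-2545)⁴ = (2.50)²(2.148)⁴ = 133.1.
F_NMS-526/F_NMS-2545 = (L_NMS-526/L_NMS-2545)/(d_NMS-526/d_NMS-2545)² = 133.1/(4.00)² = 8.320.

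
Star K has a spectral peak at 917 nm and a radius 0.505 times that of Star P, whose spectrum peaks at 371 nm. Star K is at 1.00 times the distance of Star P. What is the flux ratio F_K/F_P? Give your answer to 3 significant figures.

Wien's law: T_K/T_P = λ_P/λ_K = 371/917 = 0.4046.
L_K/L_P = (R_K/R_P)²(T_K/T_P)⁴ = (0.505)²(0.4046)⁴ = 0.006833.
F_K/F_P = (L_K/L_P)/(d_K/d_P)² = 0.006833/(1.00)² = 0.006833.

0.00683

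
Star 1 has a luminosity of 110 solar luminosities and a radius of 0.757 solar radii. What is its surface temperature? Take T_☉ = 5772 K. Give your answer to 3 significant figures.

T/T_☉ = (L/L_☉)^(1/4) / (R/R_☉)^(1/2)
T = 5772 × (110)^(1/4) / √(0.757) = 5772 × 3.239 / 0.8701 = 2.148×10^4 K.

2.15×10^4 K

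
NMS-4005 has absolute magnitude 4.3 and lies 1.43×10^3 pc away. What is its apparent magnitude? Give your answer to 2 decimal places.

m = M + 5 log₁₀(d/10 pc) = 4.3 + 5 log₁₀(1.43×10^3/10)
  = 4.3 + 5 × 2.155 = 4.3 + 10.78 = 15.08.

15.08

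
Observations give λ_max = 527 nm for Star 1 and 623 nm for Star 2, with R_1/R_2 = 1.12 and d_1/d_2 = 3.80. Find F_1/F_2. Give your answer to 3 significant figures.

Wien's law: T_1/T_2 = λ_2/λ_1 = 623/527 = 1.182.
L_1/L_2 = (R_1/R_2)²(T_1/T_2)⁴ = (1.12)²(1.182)⁴ = 2.450.
F_1/F_2 = (L_1/L_2)/(d_1/d_2)² = 2.450/(3.80)² = 0.1697.

0.170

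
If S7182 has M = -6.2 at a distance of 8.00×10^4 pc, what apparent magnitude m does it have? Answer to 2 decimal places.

13.32

m = M + 5 log₁₀(d/10 pc) = -6.2 + 5 log₁₀(8.00×10^4/10)
  = -6.2 + 5 × 3.903 = -6.2 + 19.52 = 13.32.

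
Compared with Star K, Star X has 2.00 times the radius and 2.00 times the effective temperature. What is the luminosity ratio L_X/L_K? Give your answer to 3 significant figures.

From the Stefan–Boltzmann law, L ∝ R²T⁴, so
L_X/L_K = (R_X/R_K)² (T_X/T_K)⁴ = (2.00)² × (2.00)⁴ = 4.000 × 16.00 = 64.00.

64.0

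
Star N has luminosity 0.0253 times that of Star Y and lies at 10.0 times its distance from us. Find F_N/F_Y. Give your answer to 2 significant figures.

2.5×10^-4

F = L/(4πd²), so F_N/F_Y = (L_N/L_Y) / (d_N/d_Y)²
= 0.0253 / (10.0)² = 0.0253 / 100.0 = 2.530×10^-4.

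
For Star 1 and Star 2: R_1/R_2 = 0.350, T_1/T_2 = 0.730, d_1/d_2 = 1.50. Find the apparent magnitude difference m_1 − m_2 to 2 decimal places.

4.53

L_1/L_2 = (0.350)²(0.730)⁴ = 0.03479.
F_1/F_2 = (L_1/L_2)/(d_1/d_2)² = 0.03479/2.250 = 0.01546.
m_1 − m_2 = −2.5 log₁₀(0.01546) = 4.53.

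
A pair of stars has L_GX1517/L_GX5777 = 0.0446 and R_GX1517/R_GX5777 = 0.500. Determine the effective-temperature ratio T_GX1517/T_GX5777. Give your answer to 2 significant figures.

0.65

L ∝ R²T⁴ gives T ∝ (L/R²)^(1/4), so
T_GX1517/T_GX5777 = (0.0446 / 0.500²)^(1/4) = (0.1784)^(1/4) = 0.6499.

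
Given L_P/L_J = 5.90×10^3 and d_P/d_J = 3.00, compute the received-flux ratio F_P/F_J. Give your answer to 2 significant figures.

F = L/(4πd²), so F_P/F_J = (L_P/L_J) / (d_P/d_J)²
= 5.90×10^3 / (3.00)² = 5.90×10^3 / 9.000 = 655.6.

6.6×10^2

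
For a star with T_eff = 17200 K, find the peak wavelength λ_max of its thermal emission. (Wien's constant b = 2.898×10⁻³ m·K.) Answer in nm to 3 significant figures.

λ_max = b/T = 2.898×10⁻³ / 17200 = 1.68×10^-7 m = 168.5 nm.

168 nm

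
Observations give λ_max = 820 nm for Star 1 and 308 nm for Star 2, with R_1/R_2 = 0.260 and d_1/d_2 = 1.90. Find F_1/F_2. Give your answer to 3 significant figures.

Wien's law: T_1/T_2 = λ_2/λ_1 = 308/820 = 0.3756.
L_1/L_2 = (R_1/R_2)²(T_1/T_2)⁴ = (0.260)²(0.3756)⁴ = 0.001346.
F_1/F_2 = (L_1/L_2)/(d_1/d_2)² = 0.001346/(1.90)² = 3.727×10^-4.

3.73×10^-4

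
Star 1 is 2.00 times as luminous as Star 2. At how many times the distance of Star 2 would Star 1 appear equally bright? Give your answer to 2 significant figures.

1.4

Equal flux requires L_1/d_1² = L_2/d_2², so d_1/d_2 = √(L_1/L_2)
= √(2.00) = 1.414.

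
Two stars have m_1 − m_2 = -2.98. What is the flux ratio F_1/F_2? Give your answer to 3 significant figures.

15.6

F_1/F_2 = 10^(−(m_1 − m_2)/2.5) = 10^(2.98/2.5) = 10^1.192 = 15.56.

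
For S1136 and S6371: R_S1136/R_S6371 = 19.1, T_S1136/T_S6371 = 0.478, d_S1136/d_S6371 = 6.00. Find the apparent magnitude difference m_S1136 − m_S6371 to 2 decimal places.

L_S1136/L_S6371 = (19.1)²(0.478)⁴ = 19.04.
F_S1136/F_S6371 = (L_S1136/L_S6371)/(d_S1136/d_S6371)² = 19.04/36.00 = 0.5290.
m_S1136 − m_S6371 = −2.5 log₁₀(0.5290) = 0.69.

0.69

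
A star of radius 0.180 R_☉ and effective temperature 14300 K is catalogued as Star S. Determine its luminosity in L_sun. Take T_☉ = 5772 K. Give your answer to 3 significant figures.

L/L_☉ = (R/R_☉)² (T/T_☉)⁴ = (0.180)² × (14300/5772)⁴
       = 0.03240 × (2.477)⁴ = 0.03240 × 37.67 = 1.221.

1.22 L_sun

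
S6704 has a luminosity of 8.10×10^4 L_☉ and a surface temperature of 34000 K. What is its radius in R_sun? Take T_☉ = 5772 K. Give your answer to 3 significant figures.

8.20 R_sun

R/R_☉ = √(L/L_☉) / (T/T_☉)² = √(8.10×10^4) / (5.891)²
       = 284.6 / 34.70 = 8.202.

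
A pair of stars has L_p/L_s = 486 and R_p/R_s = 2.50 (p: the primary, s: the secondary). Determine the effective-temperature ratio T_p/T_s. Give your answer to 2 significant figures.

3.0

L ∝ R²T⁴ gives T ∝ (L/R²)^(1/4), so
T_p/T_s = (486 / 2.50²)^(1/4) = (77.76)^(1/4) = 2.970.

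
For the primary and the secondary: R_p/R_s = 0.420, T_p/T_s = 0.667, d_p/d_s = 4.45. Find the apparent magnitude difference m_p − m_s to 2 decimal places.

6.88

L_p/L_s = (0.420)²(0.667)⁴ = 0.03491.
F_p/F_s = (L_p/L_s)/(d_p/d_s)² = 0.03491/19.80 = 0.001763.
m_p − m_s = −2.5 log₁₀(0.001763) = 6.88.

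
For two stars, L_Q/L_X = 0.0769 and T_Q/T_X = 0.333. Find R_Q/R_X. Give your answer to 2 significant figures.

L ∝ R²T⁴ gives R ∝ √L / T², so
R_Q/R_X = √(0.0769) / (0.333)² = 0.2773 / 0.1109 = 2.501.

2.5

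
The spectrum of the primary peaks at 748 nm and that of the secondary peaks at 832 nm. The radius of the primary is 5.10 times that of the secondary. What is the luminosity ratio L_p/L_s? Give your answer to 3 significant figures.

39.8

Wien's law gives T ∝ 1/λ_max, so T_p/T_s = λ_s/λ_p = 832/748 = 1.112.
Then L ∝ R²T⁴ gives L_p/L_s = (5.10)² × (1.112)⁴ = 26.01 × 1.531 = 39.81.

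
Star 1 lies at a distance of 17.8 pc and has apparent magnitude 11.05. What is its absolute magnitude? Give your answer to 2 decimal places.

9.80

M = m − 5 log₁₀(d/10 pc) = 11.05 − 5 log₁₀(17.8/10)
  = 11.05 − 5 × 0.250 = 11.05 − 1.25 = 9.80.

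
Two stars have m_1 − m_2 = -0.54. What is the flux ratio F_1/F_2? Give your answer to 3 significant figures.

1.64

F_1/F_2 = 10^(−(m_1 − m_2)/2.5) = 10^(0.54/2.5) = 10^0.216 = 1.644.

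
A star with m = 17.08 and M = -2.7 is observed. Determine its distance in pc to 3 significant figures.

9.04×10^4 pc

m − M = 5 log₁₀(d/10 pc)
17.08 − (-2.7) = 19.78 = 5 log₁₀(d/10)
d = 10 × 10^(19.78/5) = 10 × 10^3.956 = 9.036×10^4 pc.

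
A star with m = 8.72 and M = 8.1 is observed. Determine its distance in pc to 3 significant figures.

m − M = 5 log₁₀(d/10 pc)
8.72 − (8.1) = 0.62 = 5 log₁₀(d/10)
d = 10 × 10^(0.62/5) = 10 × 10^0.124 = 13.30 pc.

13.3 pc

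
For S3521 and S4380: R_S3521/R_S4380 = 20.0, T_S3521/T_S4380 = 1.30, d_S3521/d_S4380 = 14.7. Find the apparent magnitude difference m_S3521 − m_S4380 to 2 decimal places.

L_S3521/L_S4380 = (20.0)²(1.30)⁴ = 1142.
F_S3521/F_S4380 = (L_S3521/L_S4380)/(d_S3521/d_S4380)² = 1142/216.1 = 5.287.
m_S3521 − m_S4380 = −2.5 log₁₀(5.287) = -1.81.

-1.81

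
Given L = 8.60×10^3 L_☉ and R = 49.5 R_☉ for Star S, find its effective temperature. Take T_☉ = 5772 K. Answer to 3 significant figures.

T/T_☉ = (L/L_☉)^(1/4) / (R/R_☉)^(1/2)
T = 5772 × (8.60×10^3)^(1/4) / √(49.5) = 5772 × 9.630 / 7.036 = 7900 K.

7.90×10^3 K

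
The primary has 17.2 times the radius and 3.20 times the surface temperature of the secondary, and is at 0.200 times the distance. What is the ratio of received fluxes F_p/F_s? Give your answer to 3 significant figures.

L_p/L_s = (R_p/R_s)²(T_p/T_s)⁴ = (17.2)² × (3.20)⁴ = 3.102×10^4.
F_p/F_s = (L_p/L_s)/(d_p/d_s)² = 3.102×10^4 / (0.200)² = 7.755×10^5.

7.76×10^5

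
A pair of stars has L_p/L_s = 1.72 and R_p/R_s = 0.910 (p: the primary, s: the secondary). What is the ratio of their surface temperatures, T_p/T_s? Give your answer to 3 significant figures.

1.20

L ∝ R²T⁴ gives T ∝ (L/R²)^(1/4), so
T_p/T_s = (1.72 / 0.910²)^(1/4) = (2.077)^(1/4) = 1.200.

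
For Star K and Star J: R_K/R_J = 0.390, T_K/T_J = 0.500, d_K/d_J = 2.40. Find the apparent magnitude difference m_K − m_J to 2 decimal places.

6.96

L_K/L_J = (0.390)²(0.500)⁴ = 0.009506.
F_K/F_J = (L_K/L_J)/(d_K/d_J)² = 0.009506/5.760 = 0.001650.
m_K − m_J = −2.5 log₁₀(0.001650) = 6.96.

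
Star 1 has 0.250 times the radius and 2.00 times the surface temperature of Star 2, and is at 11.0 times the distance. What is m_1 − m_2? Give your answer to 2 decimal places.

5.21

L_1/L_2 = (0.250)²(2.00)⁴ = 1.000.
F_1/F_2 = (L_1/L_2)/(d_1/d_2)² = 1.000/121.0 = 0.008264.
m_1 − m_2 = −2.5 log₁₀(0.008264) = 5.21.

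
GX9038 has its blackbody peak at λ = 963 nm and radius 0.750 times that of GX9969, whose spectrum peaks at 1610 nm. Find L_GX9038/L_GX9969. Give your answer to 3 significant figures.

4.39

Wien's law gives T ∝ 1/λ_max, so T_GX9038/T_GX9969 = λ_GX9969/λ_GX9038 = 1610/963 = 1.672.
Then L ∝ R²T⁴ gives L_GX9038/L_GX9969 = (0.750)² × (1.672)⁴ = 0.5625 × 7.813 = 4.395.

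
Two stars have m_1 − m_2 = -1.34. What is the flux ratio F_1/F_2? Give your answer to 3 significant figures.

F_1/F_2 = 10^(−(m_1 − m_2)/2.5) = 10^(1.34/2.5) = 10^0.536 = 3.436.

3.44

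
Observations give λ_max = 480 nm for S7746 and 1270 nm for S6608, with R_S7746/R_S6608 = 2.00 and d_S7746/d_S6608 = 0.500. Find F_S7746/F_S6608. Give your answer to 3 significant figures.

Wien's law: T_S7746/T_S6608 = λ_S6608/λ_S7746 = 1270/480 = 2.646.
L_S7746/L_S6608 = (R_S7746/R_S6608)²(T_S7746/T_S6608)⁴ = (2.00)²(2.646)⁴ = 196.0.
F_S7746/F_S6608 = (L_S7746/L_S6608)/(d_S7746/d_S6608)² = 196.0/(0.500)² = 784.1.

784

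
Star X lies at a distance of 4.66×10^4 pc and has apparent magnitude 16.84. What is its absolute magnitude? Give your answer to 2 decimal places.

M = m − 5 log₁₀(d/10 pc) = 16.84 − 5 log₁₀(4.66×10^4/10)
  = 16.84 − 5 × 3.668 = 16.84 − 18.34 = -1.50.

-1.50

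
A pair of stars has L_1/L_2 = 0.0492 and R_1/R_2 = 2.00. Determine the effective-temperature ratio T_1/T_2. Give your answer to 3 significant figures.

0.333

L ∝ R²T⁴ gives T ∝ (L/R²)^(1/4), so
T_1/T_2 = (0.0492 / 2.00²)^(1/4) = (0.01230)^(1/4) = 0.3330.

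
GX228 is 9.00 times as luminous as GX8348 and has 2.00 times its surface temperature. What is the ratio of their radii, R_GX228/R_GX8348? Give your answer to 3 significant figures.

L ∝ R²T⁴ gives R ∝ √L / T², so
R_GX228/R_GX8348 = √(9.00) / (2.00)² = 3.000 / 4.000 = 0.7500.

0.750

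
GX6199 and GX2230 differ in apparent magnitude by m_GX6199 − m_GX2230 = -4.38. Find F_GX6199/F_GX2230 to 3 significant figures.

F_GX6199/F_GX2230 = 10^(−(m_GX6199 − m_GX2230)/2.5) = 10^(4.38/2.5) = 10^1.752 = 56.49.

56.5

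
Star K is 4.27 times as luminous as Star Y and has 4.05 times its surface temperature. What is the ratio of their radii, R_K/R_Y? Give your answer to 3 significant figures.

L ∝ R²T⁴ gives R ∝ √L / T², so
R_K/R_Y = √(4.27) / (4.05)² = 2.066 / 16.40 = 0.1260.

0.126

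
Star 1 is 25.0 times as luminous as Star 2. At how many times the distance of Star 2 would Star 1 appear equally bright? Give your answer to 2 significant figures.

Equal flux requires L_1/d_1² = L_2/d_2², so d_1/d_2 = √(L_1/L_2)
= √(25.0) = 5.000.

5.0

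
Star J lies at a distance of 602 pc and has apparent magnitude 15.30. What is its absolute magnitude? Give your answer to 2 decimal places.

6.40

M = m − 5 log₁₀(d/10 pc) = 15.30 − 5 log₁₀(602/10)
  = 15.30 − 5 × 1.780 = 15.30 − 8.90 = 6.40.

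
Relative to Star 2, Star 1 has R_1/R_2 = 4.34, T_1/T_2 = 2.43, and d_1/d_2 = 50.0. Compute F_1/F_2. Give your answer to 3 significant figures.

0.263

L_1/L_2 = (R_1/R_2)²(T_1/T_2)⁴ = (4.34)² × (2.43)⁴ = 656.8.
F_1/F_2 = (L_1/L_2)/(d_1/d_2)² = 656.8 / (50.0)² = 0.2627.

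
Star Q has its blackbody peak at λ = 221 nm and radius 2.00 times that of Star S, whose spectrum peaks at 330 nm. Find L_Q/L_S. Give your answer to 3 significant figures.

Wien's law gives T ∝ 1/λ_max, so T_Q/T_S = λ_S/λ_Q = 330/221 = 1.493.
Then L ∝ R²T⁴ gives L_Q/L_S = (2.00)² × (1.493)⁴ = 4.000 × 4.971 = 19.89.

19.9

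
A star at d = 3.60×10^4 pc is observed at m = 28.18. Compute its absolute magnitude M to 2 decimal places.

10.40

M = m − 5 log₁₀(d/10 pc) = 28.18 − 5 log₁₀(3.60×10^4/10)
  = 28.18 − 5 × 3.556 = 28.18 − 17.78 = 10.40.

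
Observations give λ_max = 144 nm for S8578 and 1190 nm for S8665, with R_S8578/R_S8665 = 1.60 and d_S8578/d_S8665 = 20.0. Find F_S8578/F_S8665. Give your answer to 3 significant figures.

Wien's law: T_S8578/T_S8665 = λ_S8665/λ_S8578 = 1190/144 = 8.264.
L_S8578/L_S8665 = (R_S8578/R_S8665)²(T_S8578/T_S8665)⁴ = (1.60)²(8.264)⁴ = 1.194×10^4.
F_S8578/F_S8665 = (L_S8578/L_S8665)/(d_S8578/d_S8665)² = 1.194×10^4/(20.0)² = 29.85.

29.8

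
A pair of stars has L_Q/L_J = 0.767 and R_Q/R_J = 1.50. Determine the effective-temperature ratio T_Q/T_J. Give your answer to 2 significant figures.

0.76

L ∝ R²T⁴ gives T ∝ (L/R²)^(1/4), so
T_Q/T_J = (0.767 / 1.50²)^(1/4) = (0.3409)^(1/4) = 0.7641.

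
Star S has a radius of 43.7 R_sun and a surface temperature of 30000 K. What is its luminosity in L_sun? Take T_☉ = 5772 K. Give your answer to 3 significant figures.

L/L_☉ = (R/R_☉)² (T/T_☉)⁴ = (43.7)² × (30000/5772)⁴
       = 1910 × (5.198)⁴ = 1910 × 729.8 = 1.394×10^6.

1.39×10^6 L_sun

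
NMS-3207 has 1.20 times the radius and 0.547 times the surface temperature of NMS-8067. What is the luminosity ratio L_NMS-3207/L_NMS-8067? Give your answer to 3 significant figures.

0.129

From the Stefan–Boltzmann law, L ∝ R²T⁴, so
L_NMS-3207/L_NMS-8067 = (R_NMS-3207/R_NMS-8067)² (T_NMS-3207/T_NMS-8067)⁴ = (1.20)² × (0.547)⁴ = 1.440 × 0.08953 = 0.1289.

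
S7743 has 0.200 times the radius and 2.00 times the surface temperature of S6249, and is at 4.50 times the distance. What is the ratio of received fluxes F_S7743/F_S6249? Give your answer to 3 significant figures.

0.0316

L_S7743/L_S6249 = (R_S7743/R_S6249)²(T_S7743/T_S6249)⁴ = (0.200)² × (2.00)⁴ = 0.6400.
F_S7743/F_S6249 = (L_S7743/L_S6249)/(d_S7743/d_S6249)² = 0.6400 / (4.50)² = 0.03160.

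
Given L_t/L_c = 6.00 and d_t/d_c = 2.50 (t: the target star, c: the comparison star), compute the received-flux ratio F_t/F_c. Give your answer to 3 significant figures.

F = L/(4πd²), so F_t/F_c = (L_t/L_c) / (d_t/d_c)²
= 6.00 / (2.50)² = 6.00 / 6.250 = 0.9600.

0.960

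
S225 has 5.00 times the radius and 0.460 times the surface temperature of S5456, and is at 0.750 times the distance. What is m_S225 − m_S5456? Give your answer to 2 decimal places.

L_S225/L_S5456 = (5.00)²(0.460)⁴ = 1.119.
F_S225/F_S5456 = (L_S225/L_S5456)/(d_S225/d_S5456)² = 1.119/0.5625 = 1.990.
m_S225 − m_S5456 = −2.5 log₁₀(1.990) = -0.75.

-0.75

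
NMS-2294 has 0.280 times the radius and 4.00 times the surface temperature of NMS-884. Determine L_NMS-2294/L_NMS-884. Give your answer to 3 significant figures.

20.1

From the Stefan–Boltzmann law, L ∝ R²T⁴, so
L_NMS-2294/L_NMS-884 = (R_NMS-2294/R_NMS-884)² (T_NMS-2294/T_NMS-884)⁴ = (0.280)² × (4.00)⁴ = 0.07840 × 256.0 = 20.07.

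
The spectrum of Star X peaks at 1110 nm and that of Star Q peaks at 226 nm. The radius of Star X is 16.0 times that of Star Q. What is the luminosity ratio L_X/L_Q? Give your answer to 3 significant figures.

0.440

Wien's law gives T ∝ 1/λ_max, so T_X/T_Q = λ_Q/λ_X = 226/1110 = 0.2036.
Then L ∝ R²T⁴ gives L_X/L_Q = (16.0)² × (0.2036)⁴ = 256.0 × 0.001718 = 0.4399.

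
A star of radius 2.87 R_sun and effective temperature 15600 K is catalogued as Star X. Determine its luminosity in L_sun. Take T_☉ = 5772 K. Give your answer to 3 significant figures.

L/L_☉ = (R/R_☉)² (T/T_☉)⁴ = (2.87)² × (15600/5772)⁴
       = 8.237 × (2.703)⁴ = 8.237 × 53.36 = 439.5.

439 L_sun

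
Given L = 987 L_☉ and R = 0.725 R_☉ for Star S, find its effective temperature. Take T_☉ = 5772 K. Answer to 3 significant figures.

3.80×10^4 K

T/T_☉ = (L/L_☉)^(1/4) / (R/R_☉)^(1/2)
T = 5772 × (987)^(1/4) / √(0.725) = 5772 × 5.605 / 0.8515 = 3.800×10^4 K.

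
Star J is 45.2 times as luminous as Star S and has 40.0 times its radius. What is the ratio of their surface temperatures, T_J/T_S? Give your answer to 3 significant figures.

0.410

L ∝ R²T⁴ gives T ∝ (L/R²)^(1/4), so
T_J/T_S = (45.2 / 40.0²)^(1/4) = (0.02825)^(1/4) = 0.4100.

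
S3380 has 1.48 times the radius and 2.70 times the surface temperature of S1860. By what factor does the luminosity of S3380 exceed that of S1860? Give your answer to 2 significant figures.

1.2×10^2

From the Stefan–Boltzmann law, L ∝ R²T⁴, so
L_S3380/L_S1860 = (R_S3380/R_S1860)² (T_S3380/T_S1860)⁴ = (1.48)² × (2.70)⁴ = 2.190 × 53.14 = 116.4.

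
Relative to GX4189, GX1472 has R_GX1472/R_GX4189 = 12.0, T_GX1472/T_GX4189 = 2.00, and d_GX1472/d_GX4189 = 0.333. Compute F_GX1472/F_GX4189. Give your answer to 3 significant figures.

2.08×10^4

L_GX1472/L_GX4189 = (R_GX1472/R_GX4189)²(T_GX1472/T_GX4189)⁴ = (12.0)² × (2.00)⁴ = 2304.
F_GX1472/F_GX4189 = (L_GX1472/L_GX4189)/(d_GX1472/d_GX4189)² = 2304 / (0.333)² = 2.078×10^4.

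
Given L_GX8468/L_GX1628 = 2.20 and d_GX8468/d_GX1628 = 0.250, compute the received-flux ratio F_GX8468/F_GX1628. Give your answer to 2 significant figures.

35

F = L/(4πd²), so F_GX8468/F_GX1628 = (L_GX8468/L_GX1628) / (d_GX8468/d_GX1628)²
= 2.20 / (0.250)² = 2.20 / 0.06250 = 35.20.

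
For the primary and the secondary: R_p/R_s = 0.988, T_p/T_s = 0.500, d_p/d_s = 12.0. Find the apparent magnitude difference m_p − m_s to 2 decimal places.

8.43

L_p/L_s = (0.988)²(0.500)⁴ = 0.06101.
F_p/F_s = (L_p/L_s)/(d_p/d_s)² = 0.06101/144.0 = 4.237×10^-4.
m_p − m_s = −2.5 log₁₀(4.237×10^-4) = 8.43.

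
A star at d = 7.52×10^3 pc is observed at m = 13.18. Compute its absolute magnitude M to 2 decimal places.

-1.20

M = m − 5 log₁₀(d/10 pc) = 13.18 − 5 log₁₀(7.52×10^3/10)
  = 13.18 − 5 × 2.876 = 13.18 − 14.38 = -1.20.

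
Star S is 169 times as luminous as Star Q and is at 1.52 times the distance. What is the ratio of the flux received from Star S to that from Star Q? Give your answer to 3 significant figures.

F = L/(4πd²), so F_S/F_Q = (L_S/L_Q) / (d_S/d_Q)²
= 169 / (1.52)² = 169 / 2.310 = 73.15.

73.1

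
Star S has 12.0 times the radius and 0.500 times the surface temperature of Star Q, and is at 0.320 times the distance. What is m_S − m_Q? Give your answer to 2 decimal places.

-4.86

L_S/L_Q = (12.0)²(0.500)⁴ = 9.000.
F_S/F_Q = (L_S/L_Q)/(d_S/d_Q)² = 9.000/0.1024 = 87.89.
m_S − m_Q = −2.5 log₁₀(87.89) = -4.86.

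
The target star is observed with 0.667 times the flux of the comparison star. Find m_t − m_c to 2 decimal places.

0.44

m_t − m_c = −2.5 log₁₀(F_t/F_c) = −2.5 log₁₀(0.667) = −2.5 × (-0.176) = 0.440.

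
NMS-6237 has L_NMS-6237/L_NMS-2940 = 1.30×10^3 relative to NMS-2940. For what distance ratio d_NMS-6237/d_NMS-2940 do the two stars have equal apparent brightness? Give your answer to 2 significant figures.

Equal flux requires L_NMS-6237/d_NMS-6237² = L_NMS-2940/d_NMS-2940², so d_NMS-6237/d_NMS-2940 = √(L_NMS-6237/L_NMS-2940)
= √(1.30×10^3) = 36.06.

36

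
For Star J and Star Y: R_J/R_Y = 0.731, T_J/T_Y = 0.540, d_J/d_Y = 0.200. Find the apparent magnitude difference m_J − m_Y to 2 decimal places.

-0.14

L_J/L_Y = (0.731)²(0.540)⁴ = 0.04544.
F_J/F_Y = (L_J/L_Y)/(d_J/d_Y)² = 0.04544/0.04000 = 1.136.
m_J − m_Y = −2.5 log₁₀(1.136) = -0.14.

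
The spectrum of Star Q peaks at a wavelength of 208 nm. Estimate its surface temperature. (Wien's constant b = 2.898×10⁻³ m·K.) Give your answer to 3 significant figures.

T = b/λ_max = 2.898×10⁻³ / (208×10⁻⁹) = 1.393×10^4 K.

1.39×10^4 K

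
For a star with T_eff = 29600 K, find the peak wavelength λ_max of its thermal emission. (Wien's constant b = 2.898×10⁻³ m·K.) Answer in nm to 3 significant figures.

97.9 nm

λ_max = b/T = 2.898×10⁻³ / 29600 = 9.79×10^-8 m = 97.91 nm.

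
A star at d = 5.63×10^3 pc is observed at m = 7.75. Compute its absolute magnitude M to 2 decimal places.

-6.00

M = m − 5 log₁₀(d/10 pc) = 7.75 − 5 log₁₀(5.63×10^3/10)
  = 7.75 − 5 × 2.751 = 7.75 − 13.75 = -6.00.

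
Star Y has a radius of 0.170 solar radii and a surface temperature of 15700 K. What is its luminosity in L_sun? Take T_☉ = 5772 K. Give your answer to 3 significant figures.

L/L_☉ = (R/R_☉)² (T/T_☉)⁴ = (0.170)² × (15700/5772)⁴
       = 0.02890 × (2.720)⁴ = 0.02890 × 54.74 = 1.582.

1.58 L_sun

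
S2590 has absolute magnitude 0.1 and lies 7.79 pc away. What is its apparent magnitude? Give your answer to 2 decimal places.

-0.44

m = M + 5 log₁₀(d/10 pc) = 0.1 + 5 log₁₀(7.79/10)
  = 0.1 + 5 × -0.108 = 0.1 + -0.54 = -0.44.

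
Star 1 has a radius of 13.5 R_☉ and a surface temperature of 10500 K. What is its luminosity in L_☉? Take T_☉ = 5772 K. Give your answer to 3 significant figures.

L/L_☉ = (R/R_☉)² (T/T_☉)⁴ = (13.5)² × (10500/5772)⁴
       = 182.2 × (1.819)⁴ = 182.2 × 10.95 = 1996.

2.00×10^3 L_☉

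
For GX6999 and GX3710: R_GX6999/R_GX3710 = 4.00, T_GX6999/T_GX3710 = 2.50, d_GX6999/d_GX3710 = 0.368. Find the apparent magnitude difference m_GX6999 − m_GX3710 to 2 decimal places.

-9.16

L_GX6999/L_GX3710 = (4.00)²(2.50)⁴ = 625.0.
F_GX6999/F_GX3710 = (L_GX6999/L_GX3710)/(d_GX6999/d_GX3710)² = 625.0/0.1354 = 4615.
m_GX6999 − m_GX3710 = −2.5 log₁₀(4615) = -9.16.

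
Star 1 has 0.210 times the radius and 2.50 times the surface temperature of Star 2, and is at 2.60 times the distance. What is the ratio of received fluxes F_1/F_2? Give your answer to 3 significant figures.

0.255

L_1/L_2 = (R_1/R_2)²(T_1/T_2)⁴ = (0.210)² × (2.50)⁴ = 1.723.
F_1/F_2 = (L_1/L_2)/(d_1/d_2)² = 1.723 / (2.60)² = 0.2548.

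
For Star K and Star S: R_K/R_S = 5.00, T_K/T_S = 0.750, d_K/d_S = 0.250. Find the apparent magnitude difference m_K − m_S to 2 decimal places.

-5.26

L_K/L_S = (5.00)²(0.750)⁴ = 7.910.
F_K/F_S = (L_K/L_S)/(d_K/d_S)² = 7.910/0.06250 = 126.6.
m_K − m_S = −2.5 log₁₀(126.6) = -5.26.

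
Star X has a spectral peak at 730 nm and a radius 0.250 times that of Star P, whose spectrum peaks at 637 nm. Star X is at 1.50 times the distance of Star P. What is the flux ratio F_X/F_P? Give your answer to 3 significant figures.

0.0161

Wien's law: T_X/T_P = λ_P/λ_X = 637/730 = 0.8726.
L_X/L_P = (R_X/R_P)²(T_X/T_P)⁴ = (0.250)²(0.8726)⁴ = 0.03624.
F_X/F_P = (L_X/L_P)/(d_X/d_P)² = 0.03624/(1.50)² = 0.01611.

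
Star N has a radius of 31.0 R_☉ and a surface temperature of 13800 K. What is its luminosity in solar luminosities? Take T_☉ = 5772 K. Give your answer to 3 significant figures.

L/L_☉ = (R/R_☉)² (T/T_☉)⁴ = (31.0)² × (13800/5772)⁴
       = 961.0 × (2.391)⁴ = 961.0 × 32.67 = 3.140×10^4.

3.14×10^4 solar luminosities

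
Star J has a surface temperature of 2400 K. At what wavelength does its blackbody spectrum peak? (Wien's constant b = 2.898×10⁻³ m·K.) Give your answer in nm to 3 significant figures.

1.21×10^3 nm

λ_max = b/T = 2.898×10⁻³ / 2400 = 1.21×10^-6 m = 1208 nm.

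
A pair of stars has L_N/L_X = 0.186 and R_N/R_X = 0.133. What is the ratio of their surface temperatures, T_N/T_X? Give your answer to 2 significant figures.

1.8

L ∝ R²T⁴ gives T ∝ (L/R²)^(1/4), so
T_N/T_X = (0.186 / 0.133²)^(1/4) = (10.52)^(1/4) = 1.801.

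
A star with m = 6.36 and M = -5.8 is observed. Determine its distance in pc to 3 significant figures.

2.70×10^3 pc

m − M = 5 log₁₀(d/10 pc)
6.36 − (-5.8) = 12.16 = 5 log₁₀(d/10)
d = 10 × 10^(12.16/5) = 10 × 10^2.432 = 2704 pc.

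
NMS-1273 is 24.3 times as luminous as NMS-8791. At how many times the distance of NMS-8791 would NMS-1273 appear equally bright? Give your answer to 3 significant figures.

Equal flux requires L_NMS-1273/d_NMS-1273² = L_NMS-8791/d_NMS-8791², so d_NMS-1273/d_NMS-8791 = √(L_NMS-1273/L_NMS-8791)
= √(24.3) = 4.930.

4.93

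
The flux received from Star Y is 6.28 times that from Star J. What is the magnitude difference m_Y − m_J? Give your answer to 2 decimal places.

m_Y − m_J = −2.5 log₁₀(F_Y/F_J) = −2.5 log₁₀(6.28) = −2.5 × (0.798) = -1.995.

-1.99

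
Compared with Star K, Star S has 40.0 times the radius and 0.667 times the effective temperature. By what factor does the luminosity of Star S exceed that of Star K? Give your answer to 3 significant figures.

317

From the Stefan–Boltzmann law, L ∝ R²T⁴, so
L_S/L_K = (R_S/R_K)² (T_S/T_K)⁴ = (40.0)² × (0.667)⁴ = 1600 × 0.1979 = 316.7.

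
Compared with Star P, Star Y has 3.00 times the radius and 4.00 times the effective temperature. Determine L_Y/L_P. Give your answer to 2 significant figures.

2.3×10^3

From the Stefan–Boltzmann law, L ∝ R²T⁴, so
L_Y/L_P = (R_Y/R_P)² (T_Y/T_P)⁴ = (3.00)² × (4.00)⁴ = 9.000 × 256.0 = 2304.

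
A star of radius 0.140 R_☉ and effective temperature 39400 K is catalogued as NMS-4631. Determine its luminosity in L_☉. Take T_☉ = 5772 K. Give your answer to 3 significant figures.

L/L_☉ = (R/R_☉)² (T/T_☉)⁴ = (0.140)² × (39400/5772)⁴
       = 0.01960 × (6.826)⁴ = 0.01960 × 2171 = 42.55.

42.6 L_☉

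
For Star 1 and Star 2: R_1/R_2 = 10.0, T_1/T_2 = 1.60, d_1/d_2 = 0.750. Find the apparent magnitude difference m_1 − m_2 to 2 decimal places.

L_1/L_2 = (10.0)²(1.60)⁴ = 655.4.
F_1/F_2 = (L_1/L_2)/(d_1/d_2)² = 655.4/0.5625 = 1165.
m_1 − m_2 = −2.5 log₁₀(1165) = -7.67.

-7.67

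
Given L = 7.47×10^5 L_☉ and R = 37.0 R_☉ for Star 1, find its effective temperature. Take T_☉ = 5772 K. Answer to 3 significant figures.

2.79×10^4 K

T/T_☉ = (L/L_☉)^(1/4) / (R/R_☉)^(1/2)
T = 5772 × (7.47×10^5)^(1/4) / √(37.0) = 5772 × 29.40 / 6.083 = 2.790×10^4 K.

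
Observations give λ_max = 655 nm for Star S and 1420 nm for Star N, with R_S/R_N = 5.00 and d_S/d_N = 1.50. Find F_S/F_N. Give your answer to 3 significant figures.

245

Wien's law: T_S/T_N = λ_N/λ_S = 1420/655 = 2.168.
L_S/L_N = (R_S/R_N)²(T_S/T_N)⁴ = (5.00)²(2.168)⁴ = 552.2.
F_S/F_N = (L_S/L_N)/(d_S/d_N)² = 552.2/(1.50)² = 245.4.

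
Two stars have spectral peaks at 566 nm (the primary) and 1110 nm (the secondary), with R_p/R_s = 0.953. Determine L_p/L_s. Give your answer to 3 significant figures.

Wien's law gives T ∝ 1/λ_max, so T_p/T_s = λ_s/λ_p = 1110/566 = 1.961.
Then L ∝ R²T⁴ gives L_p/L_s = (0.953)² × (1.961)⁴ = 0.9082 × 14.79 = 13.43.

13.4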